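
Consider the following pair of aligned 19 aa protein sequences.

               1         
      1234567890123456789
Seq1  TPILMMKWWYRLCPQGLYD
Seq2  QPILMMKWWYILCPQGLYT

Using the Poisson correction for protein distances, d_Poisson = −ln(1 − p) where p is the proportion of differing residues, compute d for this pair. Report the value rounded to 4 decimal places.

Mismatches occur at site 1 (T↔Q), site 11 (R↔I), site 19 (D↔T).
p = 3/19 = 0.157895.
d = −ln(1 − 0.157895) = −ln(0.842105) = 0.1719.

0.1719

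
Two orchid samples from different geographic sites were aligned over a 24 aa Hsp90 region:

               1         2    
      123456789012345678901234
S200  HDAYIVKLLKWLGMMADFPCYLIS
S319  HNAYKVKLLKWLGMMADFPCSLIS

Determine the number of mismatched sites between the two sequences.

The sequences differ at positions 2 (D/N), 5 (I/K), 21 (Y/S).
That gives 3 mismatches out of 24 aligned sites, so the Hamming distance is 3.

3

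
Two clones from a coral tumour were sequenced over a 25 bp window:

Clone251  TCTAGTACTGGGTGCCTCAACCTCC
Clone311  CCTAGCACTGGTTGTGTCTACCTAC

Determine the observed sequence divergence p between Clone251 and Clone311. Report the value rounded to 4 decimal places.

Mismatches occur at site 1 (T/C), site 6 (T/C), site 12 (G/T), site 15 (C/T), site 16 (C/G), site 19 (A/T), site 24 (C/A).
There are 7 differences over 25 sites, so p = 7/25 = 0.2800.

0.2800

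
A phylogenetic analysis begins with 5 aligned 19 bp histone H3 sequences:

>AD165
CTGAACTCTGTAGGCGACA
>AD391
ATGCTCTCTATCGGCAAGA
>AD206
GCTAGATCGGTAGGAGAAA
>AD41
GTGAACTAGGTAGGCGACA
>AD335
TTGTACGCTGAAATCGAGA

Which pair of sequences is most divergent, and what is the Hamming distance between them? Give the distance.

Pairwise Hamming distances:
  AD165 vs AD391: 7
  AD165 vs AD206: 8
  AD165 vs AD41: 3
  AD165 vs AD335: 7
  AD391 vs AD206: 12
  AD391 vs AD41: 9
  AD391 vs AD335: 10
  AD206 vs AD41: 7
  AD206 vs AD335: 13
  AD41 vs AD335: 9
The largest is 13, between AD206 and AD335.

13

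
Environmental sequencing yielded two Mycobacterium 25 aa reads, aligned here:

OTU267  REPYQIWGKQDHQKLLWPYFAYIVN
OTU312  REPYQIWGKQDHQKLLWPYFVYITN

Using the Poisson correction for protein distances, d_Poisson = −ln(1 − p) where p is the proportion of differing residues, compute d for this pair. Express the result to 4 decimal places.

0.0834

Mismatches occur at site 21 (A↔V), site 24 (V↔T).
p = 2/25 = 0.080000.
d = −ln(1 − 0.080000) = −ln(0.920000) = 0.0834.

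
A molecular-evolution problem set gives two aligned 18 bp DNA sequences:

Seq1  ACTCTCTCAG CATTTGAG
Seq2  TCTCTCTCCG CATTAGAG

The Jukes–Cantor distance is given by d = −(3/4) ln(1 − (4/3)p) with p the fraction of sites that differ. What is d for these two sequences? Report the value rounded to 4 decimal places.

The sequences differ at positions 1 (A/T), 9 (A/C), 15 (T/A).
p = 3/18 = 0.166667.
d = −0.75 · ln(1 − (4/3)·0.166667) = −0.75 · ln(0.777777) = −0.75 · (-0.251315) = 0.1885.

0.1885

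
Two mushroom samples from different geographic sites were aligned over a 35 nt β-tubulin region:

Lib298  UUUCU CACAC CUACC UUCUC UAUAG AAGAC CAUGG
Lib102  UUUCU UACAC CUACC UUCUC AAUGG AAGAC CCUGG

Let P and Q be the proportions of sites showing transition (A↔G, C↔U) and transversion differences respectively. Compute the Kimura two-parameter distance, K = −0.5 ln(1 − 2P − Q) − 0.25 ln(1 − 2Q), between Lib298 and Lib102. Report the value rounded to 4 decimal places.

Differing sites — 6:C/U (Ti); 21:U/A (Tv); 24:A/G (Ti); 32:A/C (Tv).
Of the 4 differences, 2 transitions and 2 transversions over 35 sites: P = 2/35 = 0.057143, Q = 2/35 = 0.057143.
d = −0.5·ln(0.828571) − 0.25·ln(0.885714) = −0.5·(-0.188053) − 0.25·(-0.121361) = 0.1244.

0.1244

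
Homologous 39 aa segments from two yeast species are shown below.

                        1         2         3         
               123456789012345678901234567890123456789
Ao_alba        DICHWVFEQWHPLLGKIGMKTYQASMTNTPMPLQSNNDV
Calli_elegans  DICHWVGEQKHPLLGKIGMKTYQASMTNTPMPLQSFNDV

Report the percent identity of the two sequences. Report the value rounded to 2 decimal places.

Mismatches occur at site 7 (F↔G), site 10 (W↔K), site 36 (N↔F).
36 of the 39 sites match, so the percent identity is 36/39 × 100 = 92.31%.

92.31%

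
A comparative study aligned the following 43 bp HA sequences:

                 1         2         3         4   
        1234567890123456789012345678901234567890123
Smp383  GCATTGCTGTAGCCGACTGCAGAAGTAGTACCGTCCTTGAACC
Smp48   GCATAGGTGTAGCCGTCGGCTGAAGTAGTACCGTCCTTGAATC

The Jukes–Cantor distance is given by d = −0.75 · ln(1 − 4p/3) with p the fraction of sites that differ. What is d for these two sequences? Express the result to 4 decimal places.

0.1544

Mismatches occur at site 5 (T↔A), site 7 (C↔G), site 16 (A↔T), site 18 (T↔G), site 21 (A↔T), site 42 (C↔T).
p = 6/43 = 0.139535.
d = −0.75 · ln(1 − (4/3)·0.139535) = −0.75 · ln(0.813953) = −0.75 · (-0.205853) = 0.1544.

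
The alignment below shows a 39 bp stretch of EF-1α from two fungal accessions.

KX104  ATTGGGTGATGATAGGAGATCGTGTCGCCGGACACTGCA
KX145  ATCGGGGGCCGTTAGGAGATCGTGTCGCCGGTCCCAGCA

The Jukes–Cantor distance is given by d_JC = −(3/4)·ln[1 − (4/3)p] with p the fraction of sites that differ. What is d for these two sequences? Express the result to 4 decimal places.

The sequences differ at positions 3 (T/C), 7 (T/G), 9 (A/C), 10 (T/C), 12 (A/T), 32 (A/T), 34 (A/C), 36 (T/A).
p = 8/39 = 0.205128.
d = −0.75 · ln(1 − (4/3)·0.205128) = −0.75 · ln(0.726496) = −0.75 · (-0.319522) = 0.2396.

0.2396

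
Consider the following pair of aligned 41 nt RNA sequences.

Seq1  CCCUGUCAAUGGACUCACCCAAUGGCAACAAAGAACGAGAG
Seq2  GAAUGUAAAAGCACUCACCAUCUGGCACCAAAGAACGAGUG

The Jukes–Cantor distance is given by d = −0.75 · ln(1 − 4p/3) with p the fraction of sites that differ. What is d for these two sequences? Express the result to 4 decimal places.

0.3321

Differing sites — 1:C/G; 2:C/A; 3:C/A; 7:C/A; 10:U/A; 12:G/C; 20:C/A; 21:A/U; 22:A/C; 28:A/C; 40:A/U.
p = 11/41 = 0.268293.
d = −0.75 · ln(1 − (4/3)·0.268293) = −0.75 · ln(0.642276) = −0.75 · (-0.442737) = 0.3321.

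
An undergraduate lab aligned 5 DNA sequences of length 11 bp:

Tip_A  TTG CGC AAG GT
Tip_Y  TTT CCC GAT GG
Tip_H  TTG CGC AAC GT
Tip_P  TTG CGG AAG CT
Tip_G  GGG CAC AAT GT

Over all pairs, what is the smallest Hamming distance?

Pairwise Hamming distances:
  Tip_A vs Tip_Y: 5
  Tip_A vs Tip_H: 1
  Tip_A vs Tip_P: 2
  Tip_A vs Tip_G: 4
  Tip_Y vs Tip_H: 5
  Tip_Y vs Tip_P: 7
  Tip_Y vs Tip_G: 6
  Tip_H vs Tip_P: 3
  Tip_H vs Tip_G: 4
  Tip_P vs Tip_G: 6
The smallest is 1, between Tip_A and Tip_H.

1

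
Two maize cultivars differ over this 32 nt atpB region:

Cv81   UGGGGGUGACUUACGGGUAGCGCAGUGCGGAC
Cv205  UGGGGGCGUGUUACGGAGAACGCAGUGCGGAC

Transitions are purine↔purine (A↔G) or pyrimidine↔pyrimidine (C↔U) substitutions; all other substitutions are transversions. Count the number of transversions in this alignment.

Differing sites — 7:U/C (Ti); 9:A/U (Tv); 10:C/G (Tv); 17:G/A (Ti); 18:U/G (Tv); 20:G/A (Ti).
Of the 6 differences, 3 transitions and 3 transversions, so the answer is 3.

3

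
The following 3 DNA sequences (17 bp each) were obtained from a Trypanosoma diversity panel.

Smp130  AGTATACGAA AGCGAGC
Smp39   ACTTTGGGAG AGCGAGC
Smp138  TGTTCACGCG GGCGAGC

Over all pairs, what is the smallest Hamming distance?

5

Pairwise Hamming distances:
  Smp130 vs Smp39: 5
  Smp130 vs Smp138: 6
  Smp39 vs Smp138: 7
The smallest is 5, between Smp130 and Smp39.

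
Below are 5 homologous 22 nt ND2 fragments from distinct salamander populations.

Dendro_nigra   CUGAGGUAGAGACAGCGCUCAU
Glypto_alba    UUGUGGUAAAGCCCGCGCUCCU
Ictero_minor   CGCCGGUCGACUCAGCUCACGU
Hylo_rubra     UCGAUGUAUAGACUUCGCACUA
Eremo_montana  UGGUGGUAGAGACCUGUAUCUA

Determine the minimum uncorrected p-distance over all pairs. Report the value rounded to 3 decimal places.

Pairwise Hamming distances:
  Dendro_nigra vs Glypto_alba: 6
  Dendro_nigra vs Ictero_minor: 9
  Dendro_nigra vs Hylo_rubra: 9
  Dendro_nigra vs Eremo_montana: 10
  Glypto_alba vs Ictero_minor: 12
  Glypto_alba vs Hylo_rubra: 10
  Glypto_alba vs Eremo_montana: 9
  Ictero_minor vs Hylo_rubra: 14
  Ictero_minor vs Eremo_montana: 13
  Hylo_rubra vs Eremo_montana: 9
The smallest is 6 mismatches, between Dendro_nigra and Glypto_alba; p = 6/22 = 0.273.

0.273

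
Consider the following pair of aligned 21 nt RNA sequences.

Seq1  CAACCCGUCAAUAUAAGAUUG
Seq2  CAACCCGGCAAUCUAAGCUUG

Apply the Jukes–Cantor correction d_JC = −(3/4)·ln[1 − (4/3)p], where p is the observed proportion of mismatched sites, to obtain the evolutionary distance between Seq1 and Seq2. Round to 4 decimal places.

0.1585

Differing sites — 8:U/G; 13:A/C; 18:A/C.
p = 3/21 = 0.142857.
d = −0.75 · ln(1 − (4/3)·0.142857) = −0.75 · ln(0.809524) = −0.75 · (-0.211309) = 0.1585.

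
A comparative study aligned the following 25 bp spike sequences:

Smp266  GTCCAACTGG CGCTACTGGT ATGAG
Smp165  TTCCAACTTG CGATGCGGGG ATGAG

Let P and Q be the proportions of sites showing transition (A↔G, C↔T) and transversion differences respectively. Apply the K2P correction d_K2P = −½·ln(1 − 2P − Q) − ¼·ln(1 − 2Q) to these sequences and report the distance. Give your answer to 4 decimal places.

0.2920

Mismatches occur at site 1 (G↔T, transversion), site 9 (G↔T, transversion), site 13 (C↔A, transversion), site 15 (A↔G, transition), site 17 (T↔G, transversion), site 20 (T↔G, transversion).
Of the 6 differences, 1 transition and 5 transversions over 25 sites: P = 1/25 = 0.040000, Q = 5/25 = 0.200000.
d = −0.5·ln(0.720000) − 0.25·ln(0.600000) = −0.5·(-0.328504) − 0.25·(-0.510826) = 0.2920.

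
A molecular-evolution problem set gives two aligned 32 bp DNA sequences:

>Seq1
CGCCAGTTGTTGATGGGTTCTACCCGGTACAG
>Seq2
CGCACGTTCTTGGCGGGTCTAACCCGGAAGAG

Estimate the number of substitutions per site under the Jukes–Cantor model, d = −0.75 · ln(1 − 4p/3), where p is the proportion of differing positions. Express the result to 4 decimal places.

0.4042

The sequences differ at positions 4 (C/A), 5 (A/C), 9 (G/C), 13 (A/G), 14 (T/C), 19 (T/C), 20 (C/T), 21 (T/A), 28 (T/A), 30 (C/G).
p = 10/32 = 0.312500.
d = −0.75 · ln(1 − (4/3)·0.312500) = −0.75 · ln(0.583333) = −0.75 · (-0.538997) = 0.4042.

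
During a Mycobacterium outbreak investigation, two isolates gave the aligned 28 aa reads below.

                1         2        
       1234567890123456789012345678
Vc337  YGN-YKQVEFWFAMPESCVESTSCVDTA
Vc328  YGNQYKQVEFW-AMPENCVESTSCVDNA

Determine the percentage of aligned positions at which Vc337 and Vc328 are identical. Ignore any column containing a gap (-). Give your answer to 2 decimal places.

92.31%

Excluding the 2 gap columns leaves 26 comparable sites.
The sequences differ at positions 17 (S/N), 27 (T/N).
24 of the 26 comparable sites match, so the percent identity is 24/26 × 100 = 92.31%.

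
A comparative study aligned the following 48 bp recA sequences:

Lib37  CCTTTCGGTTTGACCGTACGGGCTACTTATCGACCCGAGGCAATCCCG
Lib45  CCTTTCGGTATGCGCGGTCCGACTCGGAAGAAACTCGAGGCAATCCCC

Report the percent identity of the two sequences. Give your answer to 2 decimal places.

66.67%

Mismatches occur at site 10 (T→A), site 13 (A→C), site 14 (C→G), site 17 (T→G), site 18 (A→T), site 20 (G→C), site 22 (G→A), site 25 (A→C), site 26 (C→G), site 27 (T→G), site 28 (T→A), site 30 (T→G), site 31 (C→A), site 32 (G→A), site 35 (C→T), site 48 (G→C).
32 of the 48 sites match, so the percent identity is 32/48 × 100 = 66.67%.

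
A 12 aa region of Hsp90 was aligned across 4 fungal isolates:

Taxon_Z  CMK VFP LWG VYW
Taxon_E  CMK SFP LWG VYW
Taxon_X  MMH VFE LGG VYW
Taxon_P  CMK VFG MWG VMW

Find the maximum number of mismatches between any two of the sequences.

6

Pairwise Hamming distances:
  Taxon_Z vs Taxon_E: 1
  Taxon_Z vs Taxon_X: 4
  Taxon_Z vs Taxon_P: 3
  Taxon_E vs Taxon_X: 5
  Taxon_E vs Taxon_P: 4
  Taxon_X vs Taxon_P: 6
The largest is 6, between Taxon_X and Taxon_P.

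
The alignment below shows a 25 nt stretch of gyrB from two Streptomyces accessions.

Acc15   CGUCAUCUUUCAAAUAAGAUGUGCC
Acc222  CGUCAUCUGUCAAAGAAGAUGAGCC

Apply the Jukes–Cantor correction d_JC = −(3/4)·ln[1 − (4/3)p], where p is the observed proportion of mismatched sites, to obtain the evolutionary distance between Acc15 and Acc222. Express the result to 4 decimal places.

0.1308

Mismatches occur at site 9 (U/G), site 15 (U/G), site 22 (U/A).
p = 3/25 = 0.120000.
d = −0.75 · ln(1 − (4/3)·0.120000) = −0.75 · ln(0.840000) = −0.75 · (-0.174353) = 0.1308.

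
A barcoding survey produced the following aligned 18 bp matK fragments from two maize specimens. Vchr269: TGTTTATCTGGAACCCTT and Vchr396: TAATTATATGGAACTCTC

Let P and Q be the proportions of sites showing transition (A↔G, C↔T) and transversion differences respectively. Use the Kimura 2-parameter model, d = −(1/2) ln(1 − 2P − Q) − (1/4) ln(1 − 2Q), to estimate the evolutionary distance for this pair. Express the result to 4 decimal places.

Differing sites — 2:G/A (Ti); 3:T/A (Tv); 8:C/A (Tv); 15:C/T (Ti); 18:T/C (Ti).
Of the 5 differences, 3 transitions and 2 transversions over 18 sites: P = 3/18 = 0.166667, Q = 2/18 = 0.111111.
d = −0.5·ln(0.555555) − 0.25·ln(0.777778) = −0.5·(-0.587788) − 0.25·(-0.251314) = 0.3567.

0.3567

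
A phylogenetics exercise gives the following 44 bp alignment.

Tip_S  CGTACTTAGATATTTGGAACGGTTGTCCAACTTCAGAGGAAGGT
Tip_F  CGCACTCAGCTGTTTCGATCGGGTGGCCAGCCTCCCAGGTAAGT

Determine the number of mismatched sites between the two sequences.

14

Differing sites — 3:T/C; 7:T/C; 10:A/C; 12:A/G; 16:G/C; 19:A/T; 23:T/G; 26:T/G; 30:A/G; 32:T/C; 35:A/C; 36:G/C; 40:A/T; 42:G/A.
That gives 14 mismatches out of 44 aligned sites, so the Hamming distance is 14.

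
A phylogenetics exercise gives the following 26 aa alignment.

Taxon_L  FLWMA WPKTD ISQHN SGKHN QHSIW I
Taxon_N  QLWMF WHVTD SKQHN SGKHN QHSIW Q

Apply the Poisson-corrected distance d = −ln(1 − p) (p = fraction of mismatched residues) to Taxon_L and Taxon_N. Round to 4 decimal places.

Differing sites — 1:F/Q; 5:A/F; 7:P/H; 8:K/V; 11:I/S; 12:S/K; 26:I/Q.
p = 7/26 = 0.269231.
d = −ln(1 − 0.269231) = −ln(0.730769) = 0.3137.

0.3137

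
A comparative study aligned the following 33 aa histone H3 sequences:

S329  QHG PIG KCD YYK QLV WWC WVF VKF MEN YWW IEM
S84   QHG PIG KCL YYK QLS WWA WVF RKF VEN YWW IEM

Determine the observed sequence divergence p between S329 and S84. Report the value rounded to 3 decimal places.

The sequences differ at positions 9 (D/L), 15 (V/S), 18 (C/A), 22 (V/R), 25 (M/V).
There are 5 differences over 33 sites, so p = 5/33 = 0.152.

0.152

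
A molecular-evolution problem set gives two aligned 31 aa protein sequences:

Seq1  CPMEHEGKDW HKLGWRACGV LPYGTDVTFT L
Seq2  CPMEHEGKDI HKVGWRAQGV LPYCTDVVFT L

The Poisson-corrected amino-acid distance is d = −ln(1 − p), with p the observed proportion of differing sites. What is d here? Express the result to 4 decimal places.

Mismatches occur at site 10 (W→I), site 13 (L→V), site 18 (C→Q), site 24 (G→C), site 28 (T→V).
p = 5/31 = 0.161290.
d = −ln(1 − 0.161290) = −ln(0.838710) = 0.1759.

0.1759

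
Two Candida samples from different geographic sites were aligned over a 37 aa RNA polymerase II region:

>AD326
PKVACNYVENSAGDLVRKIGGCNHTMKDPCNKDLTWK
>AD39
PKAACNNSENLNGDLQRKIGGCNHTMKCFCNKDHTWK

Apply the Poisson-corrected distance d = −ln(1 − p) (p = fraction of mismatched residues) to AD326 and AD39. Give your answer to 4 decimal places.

0.2787

The sequences differ at positions 3 (V/A), 7 (Y/N), 8 (V/S), 11 (S/L), 12 (A/N), 16 (V/Q), 28 (D/C), 29 (P/F), 34 (L/H).
p = 9/37 = 0.243243.
d = −ln(1 − 0.243243) = −ln(0.756757) = 0.2787.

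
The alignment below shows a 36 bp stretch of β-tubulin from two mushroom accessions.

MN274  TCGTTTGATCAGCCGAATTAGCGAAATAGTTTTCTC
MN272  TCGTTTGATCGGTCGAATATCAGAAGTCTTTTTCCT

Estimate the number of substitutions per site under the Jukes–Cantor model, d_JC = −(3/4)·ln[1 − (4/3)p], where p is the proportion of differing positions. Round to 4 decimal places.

0.3924

Mismatches occur at site 11 (A↔G), site 13 (C↔T), site 19 (T↔A), site 20 (A↔T), site 21 (G↔C), site 22 (C↔A), site 26 (A↔G), site 28 (A↔C), site 29 (G↔T), site 35 (T↔C), site 36 (C↔T).
p = 11/36 = 0.305556.
d = −0.75 · ln(1 − (4/3)·0.305556) = −0.75 · ln(0.592592) = −0.75 · (-0.523249) = 0.3924.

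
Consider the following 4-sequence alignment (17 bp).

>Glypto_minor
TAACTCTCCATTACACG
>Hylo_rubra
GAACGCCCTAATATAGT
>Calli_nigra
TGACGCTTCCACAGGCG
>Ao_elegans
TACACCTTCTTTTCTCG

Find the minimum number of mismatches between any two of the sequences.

7

Pairwise Hamming distances:
  Glypto_minor vs Hylo_rubra: 8
  Glypto_minor vs Calli_nigra: 8
  Glypto_minor vs Ao_elegans: 7
  Hylo_rubra vs Calli_nigra: 11
  Hylo_rubra vs Ao_elegans: 14
  Calli_nigra vs Ao_elegans: 10
The smallest is 7, between Glypto_minor and Ao_elegans.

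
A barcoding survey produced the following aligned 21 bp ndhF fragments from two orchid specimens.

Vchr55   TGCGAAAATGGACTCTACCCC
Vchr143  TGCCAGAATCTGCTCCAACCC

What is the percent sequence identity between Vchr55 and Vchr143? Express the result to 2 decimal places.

66.67%

The sequences differ at positions 4 (G/C), 6 (A/G), 10 (G/C), 11 (G/T), 12 (A/G), 16 (T/C), 18 (C/A).
14 of the 21 sites match, so the percent identity is 14/21 × 100 = 66.67%.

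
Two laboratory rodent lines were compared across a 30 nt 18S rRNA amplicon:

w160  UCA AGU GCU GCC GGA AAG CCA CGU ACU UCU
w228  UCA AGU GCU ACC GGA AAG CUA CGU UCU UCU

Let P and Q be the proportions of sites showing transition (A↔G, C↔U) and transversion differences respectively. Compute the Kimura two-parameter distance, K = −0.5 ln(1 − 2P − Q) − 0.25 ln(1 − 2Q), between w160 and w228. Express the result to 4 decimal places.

0.1084

Differing sites — 10:G/A (Ti); 20:C/U (Ti); 25:A/U (Tv).
Of the 3 differences, 2 transitions and 1 transversion over 30 sites: P = 2/30 = 0.066667, Q = 1/30 = 0.033333.
d = −0.5·ln(0.833333) − 0.25·ln(0.933334) = −0.5·(-0.182322) − 0.25·(-0.068992) = 0.1084.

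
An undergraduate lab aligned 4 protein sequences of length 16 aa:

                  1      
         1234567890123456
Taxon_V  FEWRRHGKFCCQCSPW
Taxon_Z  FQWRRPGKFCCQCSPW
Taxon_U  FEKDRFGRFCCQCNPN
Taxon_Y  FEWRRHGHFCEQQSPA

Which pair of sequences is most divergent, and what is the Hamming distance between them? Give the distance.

8

Pairwise Hamming distances:
  Taxon_V vs Taxon_Z: 2
  Taxon_V vs Taxon_U: 6
  Taxon_V vs Taxon_Y: 4
  Taxon_Z vs Taxon_U: 7
  Taxon_Z vs Taxon_Y: 6
  Taxon_U vs Taxon_Y: 8
The largest is 8, between Taxon_U and Taxon_Y.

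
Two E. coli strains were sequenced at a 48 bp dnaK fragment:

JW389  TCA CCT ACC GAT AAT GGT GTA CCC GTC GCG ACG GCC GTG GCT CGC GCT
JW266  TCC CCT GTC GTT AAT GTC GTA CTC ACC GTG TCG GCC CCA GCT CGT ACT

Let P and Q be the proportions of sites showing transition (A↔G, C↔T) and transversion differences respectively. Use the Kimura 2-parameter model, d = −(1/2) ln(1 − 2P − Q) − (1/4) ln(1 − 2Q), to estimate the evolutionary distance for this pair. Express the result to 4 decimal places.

0.4717

The sequences differ at positions 3 (A/C, transversion), 7 (A/G, transition), 8 (C/T, transition), 11 (A/T, transversion), 17 (G/T, transversion), 18 (T/C, transition), 23 (C/T, transition), 25 (G/A, transition), 26 (T/C, transition), 29 (C/T, transition), 31 (A/T, transversion), 37 (G/C, transversion), 38 (T/C, transition), 39 (G/A, transition), 45 (C/T, transition), 46 (G/A, transition).
Of the 16 differences, 11 transitions and 5 transversions over 48 sites: P = 11/48 = 0.229167, Q = 5/48 = 0.104167.
d = −0.5·ln(0.437499) − 0.25·ln(0.791666) = −0.5·(-0.826681) − 0.25·(-0.233616) = 0.4717.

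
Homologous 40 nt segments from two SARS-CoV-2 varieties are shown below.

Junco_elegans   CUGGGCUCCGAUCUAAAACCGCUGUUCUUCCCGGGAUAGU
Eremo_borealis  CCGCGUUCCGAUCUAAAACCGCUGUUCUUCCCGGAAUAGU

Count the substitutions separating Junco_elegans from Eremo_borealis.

The sequences differ at positions 2 (U/C), 4 (G/C), 6 (C/U), 35 (G/A).
That gives 4 mismatches out of 40 aligned sites, so the Hamming distance is 4.

4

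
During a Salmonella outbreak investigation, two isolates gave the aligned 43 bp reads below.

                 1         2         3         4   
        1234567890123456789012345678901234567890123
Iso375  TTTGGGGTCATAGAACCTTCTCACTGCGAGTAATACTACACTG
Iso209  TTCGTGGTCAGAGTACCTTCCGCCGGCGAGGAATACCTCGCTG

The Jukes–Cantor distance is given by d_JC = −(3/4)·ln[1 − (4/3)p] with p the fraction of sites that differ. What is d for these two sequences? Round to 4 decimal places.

0.3490

The sequences differ at positions 3 (T/C), 5 (G/T), 11 (T/G), 14 (A/T), 21 (T/C), 22 (C/G), 23 (A/C), 25 (T/G), 31 (T/G), 37 (T/C), 38 (A/T), 40 (A/G).
p = 12/43 = 0.279070.
d = −0.75 · ln(1 − (4/3)·0.279070) = −0.75 · ln(0.627907) = −0.75 · (-0.465363) = 0.3490.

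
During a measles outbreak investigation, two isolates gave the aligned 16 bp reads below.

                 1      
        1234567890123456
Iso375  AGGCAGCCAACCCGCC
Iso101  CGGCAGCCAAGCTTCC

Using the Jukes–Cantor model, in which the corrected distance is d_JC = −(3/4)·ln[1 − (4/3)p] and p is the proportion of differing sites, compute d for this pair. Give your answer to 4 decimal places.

0.3041

Mismatches occur at site 1 (A/C), site 11 (C/G), site 13 (C/T), site 14 (G/T).
p = 4/16 = 0.250000.
d = −0.75 · ln(1 − (4/3)·0.250000) = −0.75 · ln(0.666667) = −0.75 · (-0.405465) = 0.3041.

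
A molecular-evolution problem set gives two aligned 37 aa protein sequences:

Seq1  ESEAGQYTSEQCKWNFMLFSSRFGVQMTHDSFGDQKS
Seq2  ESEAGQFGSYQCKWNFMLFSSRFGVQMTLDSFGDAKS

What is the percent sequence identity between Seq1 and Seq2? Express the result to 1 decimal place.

Mismatches occur at site 7 (Y↔F), site 8 (T↔G), site 10 (E↔Y), site 29 (H↔L), site 35 (Q↔A).
32 of the 37 sites match, so the percent identity is 32/37 × 100 = 86.5%.

86.5%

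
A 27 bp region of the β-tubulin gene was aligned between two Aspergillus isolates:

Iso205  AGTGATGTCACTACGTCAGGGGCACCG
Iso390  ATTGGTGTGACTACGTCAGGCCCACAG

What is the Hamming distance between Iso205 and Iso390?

Differing sites — 2:G/T; 5:A/G; 9:C/G; 21:G/C; 22:G/C; 26:C/A.
That gives 6 mismatches out of 27 aligned sites, so the Hamming distance is 6.

6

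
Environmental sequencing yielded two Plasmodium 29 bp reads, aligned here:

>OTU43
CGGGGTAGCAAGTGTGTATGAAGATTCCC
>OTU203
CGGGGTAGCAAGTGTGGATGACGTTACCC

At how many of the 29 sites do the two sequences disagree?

Mismatches occur at site 17 (T/G), site 22 (A/C), site 24 (A/T), site 26 (T/A).
That gives 4 mismatches out of 29 aligned sites, so the Hamming distance is 4.

4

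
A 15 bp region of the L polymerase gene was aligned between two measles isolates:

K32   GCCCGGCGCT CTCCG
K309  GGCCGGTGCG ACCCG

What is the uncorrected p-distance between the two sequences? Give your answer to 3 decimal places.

0.333

The sequences differ at positions 2 (C/G), 7 (C/T), 10 (T/G), 11 (C/A), 12 (T/C).
There are 5 differences over 15 sites, so p = 5/15 = 0.333.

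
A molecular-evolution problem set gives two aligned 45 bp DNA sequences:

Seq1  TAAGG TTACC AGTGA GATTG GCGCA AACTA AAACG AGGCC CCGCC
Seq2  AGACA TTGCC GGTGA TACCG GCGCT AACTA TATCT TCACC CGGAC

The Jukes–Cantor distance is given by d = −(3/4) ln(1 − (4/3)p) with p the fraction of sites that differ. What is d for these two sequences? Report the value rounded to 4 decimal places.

Mismatches occur at site 1 (T↔A), site 2 (A↔G), site 4 (G↔C), site 5 (G↔A), site 8 (A↔G), site 11 (A↔G), site 16 (G↔T), site 18 (T↔C), site 19 (T↔C), site 25 (A↔T), site 31 (A↔T), site 33 (A↔T), site 35 (G↔T), site 36 (A↔T), site 37 (G↔C), site 38 (G↔A), site 42 (C↔G), site 44 (C↔A).
p = 18/45 = 0.400000.
d = −0.75 · ln(1 − (4/3)·0.400000) = −0.75 · ln(0.466667) = −0.75 · (-0.762139) = 0.5716.

0.5716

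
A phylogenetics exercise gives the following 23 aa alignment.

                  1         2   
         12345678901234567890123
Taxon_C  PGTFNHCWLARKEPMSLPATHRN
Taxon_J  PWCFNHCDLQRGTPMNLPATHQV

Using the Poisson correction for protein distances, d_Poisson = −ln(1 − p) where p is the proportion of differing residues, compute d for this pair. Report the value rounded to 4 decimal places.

0.4964

Differing sites — 2:G/W; 3:T/C; 8:W/D; 10:A/Q; 12:K/G; 13:E/T; 16:S/N; 22:R/Q; 23:N/V.
p = 9/23 = 0.391304.
d = −ln(1 − 0.391304) = −ln(0.608696) = 0.4964.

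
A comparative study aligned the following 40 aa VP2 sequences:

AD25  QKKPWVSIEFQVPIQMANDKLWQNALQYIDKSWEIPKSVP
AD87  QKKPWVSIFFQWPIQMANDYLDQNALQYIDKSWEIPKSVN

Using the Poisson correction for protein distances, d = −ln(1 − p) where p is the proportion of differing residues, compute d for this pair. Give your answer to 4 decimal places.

0.1335

The sequences differ at positions 9 (E/F), 12 (V/W), 20 (K/Y), 22 (W/D), 40 (P/N).
p = 5/40 = 0.125000.
d = −ln(1 − 0.125000) = −ln(0.875000) = 0.1335.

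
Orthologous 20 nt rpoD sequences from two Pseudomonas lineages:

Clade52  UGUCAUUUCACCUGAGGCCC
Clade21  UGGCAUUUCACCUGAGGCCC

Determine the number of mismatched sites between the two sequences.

A single mismatch occurs at site 3 (U↔G).
That gives 1 mismatch out of 20 aligned sites, so the Hamming distance is 1.

1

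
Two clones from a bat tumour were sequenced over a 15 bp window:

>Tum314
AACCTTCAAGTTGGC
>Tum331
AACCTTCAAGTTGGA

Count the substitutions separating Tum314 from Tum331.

The sequences differ at position 15 (C/A).
That gives 1 mismatch out of 15 aligned sites, so the Hamming distance is 1.

1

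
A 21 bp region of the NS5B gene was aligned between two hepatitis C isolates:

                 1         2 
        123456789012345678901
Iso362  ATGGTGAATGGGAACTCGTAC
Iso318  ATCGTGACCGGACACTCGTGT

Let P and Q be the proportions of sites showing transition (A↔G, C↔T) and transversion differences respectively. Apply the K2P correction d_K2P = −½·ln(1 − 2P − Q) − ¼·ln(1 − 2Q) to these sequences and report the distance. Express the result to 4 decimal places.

Mismatches occur at site 3 (G→C, transversion), site 8 (A→C, transversion), site 9 (T→C, transition), site 12 (G→A, transition), site 13 (A→C, transversion), site 20 (A→G, transition), site 21 (C→T, transition).
Of the 7 differences, 4 transitions and 3 transversions over 21 sites: P = 4/21 = 0.190476, Q = 3/21 = 0.142857.
d = −0.5·ln(0.476191) − 0.25·ln(0.714286) = −0.5·(-0.741936) − 0.25·(-0.336472) = 0.4551.

0.4551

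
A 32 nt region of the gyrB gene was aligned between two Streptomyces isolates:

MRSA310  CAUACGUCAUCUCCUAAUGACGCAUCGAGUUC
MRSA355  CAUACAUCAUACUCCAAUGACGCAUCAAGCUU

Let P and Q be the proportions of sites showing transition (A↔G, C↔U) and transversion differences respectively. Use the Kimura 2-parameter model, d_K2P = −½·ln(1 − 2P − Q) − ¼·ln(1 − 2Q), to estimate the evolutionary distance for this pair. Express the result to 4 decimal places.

Mismatches occur at site 6 (G↔A, transition), site 11 (C↔A, transversion), site 12 (U↔C, transition), site 13 (C↔U, transition), site 15 (U↔C, transition), site 27 (G↔A, transition), site 30 (U↔C, transition), site 32 (C↔U, transition).
Of the 8 differences, 7 transitions and 1 transversion over 32 sites: P = 7/32 = 0.218750, Q = 1/32 = 0.031250.
d = −0.5·ln(0.531250) − 0.25·ln(0.937500) = −0.5·(-0.632523) − 0.25·(-0.064539) = 0.3324.

0.3324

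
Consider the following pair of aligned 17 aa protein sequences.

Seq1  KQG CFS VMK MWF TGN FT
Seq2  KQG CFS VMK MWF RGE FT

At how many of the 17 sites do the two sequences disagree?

2

The sequences differ at positions 13 (T/R), 15 (N/E).
That gives 2 mismatches out of 17 aligned sites, so the Hamming distance is 2.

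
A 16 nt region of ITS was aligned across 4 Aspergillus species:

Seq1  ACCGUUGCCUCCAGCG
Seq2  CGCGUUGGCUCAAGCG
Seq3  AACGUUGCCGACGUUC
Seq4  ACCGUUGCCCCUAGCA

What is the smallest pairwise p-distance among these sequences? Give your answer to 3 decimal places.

Pairwise Hamming distances:
  Seq1 vs Seq2: 4
  Seq1 vs Seq3: 7
  Seq1 vs Seq4: 3
  Seq2 vs Seq3: 10
  Seq2 vs Seq4: 6
  Seq3 vs Seq4: 8
The smallest is 3 mismatches, between Seq1 and Seq4; p = 3/16 = 0.188.

0.188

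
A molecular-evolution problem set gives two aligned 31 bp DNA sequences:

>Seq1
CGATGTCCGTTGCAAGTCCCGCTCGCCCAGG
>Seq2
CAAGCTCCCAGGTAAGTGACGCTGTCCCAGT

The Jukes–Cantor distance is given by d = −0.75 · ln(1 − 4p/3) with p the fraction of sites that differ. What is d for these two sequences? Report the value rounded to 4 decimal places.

0.5445

The sequences differ at positions 2 (G/A), 4 (T/G), 5 (G/C), 9 (G/C), 10 (T/A), 11 (T/G), 13 (C/T), 18 (C/G), 19 (C/A), 24 (C/G), 25 (G/T), 31 (G/T).
p = 12/31 = 0.387097.
d = −0.75 · ln(1 − (4/3)·0.387097) = −0.75 · ln(0.483871) = −0.75 · (-0.725937) = 0.5445.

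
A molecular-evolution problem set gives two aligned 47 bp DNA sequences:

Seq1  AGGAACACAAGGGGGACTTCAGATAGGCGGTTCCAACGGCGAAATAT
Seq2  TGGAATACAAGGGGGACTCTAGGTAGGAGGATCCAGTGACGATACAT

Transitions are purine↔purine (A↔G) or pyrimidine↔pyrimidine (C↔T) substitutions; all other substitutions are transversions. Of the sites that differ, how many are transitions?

The sequences differ at positions 1 (A/T, transversion), 6 (C/T, transition), 19 (T/C, transition), 20 (C/T, transition), 23 (A/G, transition), 28 (C/A, transversion), 31 (T/A, transversion), 36 (A/G, transition), 37 (C/T, transition), 39 (G/A, transition), 43 (A/T, transversion), 45 (T/C, transition).
Of the 12 differences, 8 transitions and 4 transversions, so the answer is 8.

8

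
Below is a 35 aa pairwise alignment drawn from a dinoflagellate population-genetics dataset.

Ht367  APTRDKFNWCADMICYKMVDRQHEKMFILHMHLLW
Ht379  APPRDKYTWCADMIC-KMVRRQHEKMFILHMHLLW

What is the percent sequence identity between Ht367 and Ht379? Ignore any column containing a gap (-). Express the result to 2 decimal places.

88.24%

Excluding the 1 gap column leaves 34 comparable sites.
Differing sites — 3:T/P; 7:F/Y; 8:N/T; 20:D/R.
30 of the 34 comparable sites match, so the percent identity is 30/34 × 100 = 88.24%.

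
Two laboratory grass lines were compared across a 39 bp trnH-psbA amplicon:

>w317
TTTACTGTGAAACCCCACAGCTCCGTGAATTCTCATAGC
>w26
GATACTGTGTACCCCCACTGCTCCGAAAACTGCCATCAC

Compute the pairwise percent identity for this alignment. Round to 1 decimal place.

Differing sites — 1:T/G; 2:T/A; 10:A/T; 12:A/C; 19:A/T; 26:T/A; 27:G/A; 30:T/C; 32:C/G; 33:T/C; 37:A/C; 38:G/A.
27 of the 39 sites match, so the percent identity is 27/39 × 100 = 69.2%.

69.2%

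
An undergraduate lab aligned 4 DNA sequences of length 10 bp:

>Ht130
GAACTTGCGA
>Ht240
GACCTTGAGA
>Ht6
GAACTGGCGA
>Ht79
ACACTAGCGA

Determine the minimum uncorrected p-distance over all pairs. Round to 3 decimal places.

Pairwise Hamming distances:
  Ht130 vs Ht240: 2
  Ht130 vs Ht6: 1
  Ht130 vs Ht79: 3
  Ht240 vs Ht6: 3
  Ht240 vs Ht79: 5
  Ht6 vs Ht79: 3
The smallest is 1 mismatch, between Ht130 and Ht6; p = 1/10 = 0.100.

0.100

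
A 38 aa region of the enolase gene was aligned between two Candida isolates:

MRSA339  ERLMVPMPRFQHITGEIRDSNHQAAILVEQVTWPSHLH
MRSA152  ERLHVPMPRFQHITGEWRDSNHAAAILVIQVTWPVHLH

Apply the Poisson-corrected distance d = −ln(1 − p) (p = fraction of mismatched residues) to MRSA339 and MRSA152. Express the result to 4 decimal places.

Differing sites — 4:M/H; 17:I/W; 23:Q/A; 29:E/I; 35:S/V.
p = 5/38 = 0.131579.
d = −ln(1 − 0.131579) = −ln(0.868421) = 0.1411.

0.1411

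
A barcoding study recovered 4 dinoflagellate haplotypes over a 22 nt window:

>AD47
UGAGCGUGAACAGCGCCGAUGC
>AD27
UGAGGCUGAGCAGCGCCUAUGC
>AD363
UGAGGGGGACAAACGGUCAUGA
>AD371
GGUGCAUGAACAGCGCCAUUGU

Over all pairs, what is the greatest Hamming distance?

Pairwise Hamming distances:
  AD47 vs AD27: 4
  AD47 vs AD363: 9
  AD47 vs AD371: 6
  AD27 vs AD363: 9
  AD27 vs AD371: 8
  AD363 vs AD371: 13
The largest is 13, between AD363 and AD371.

13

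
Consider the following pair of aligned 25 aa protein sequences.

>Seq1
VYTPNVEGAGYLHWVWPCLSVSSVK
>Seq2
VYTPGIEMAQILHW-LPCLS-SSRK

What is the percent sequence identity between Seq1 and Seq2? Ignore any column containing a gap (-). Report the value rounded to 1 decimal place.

Excluding the 2 gap columns leaves 23 comparable sites.
The sequences differ at positions 5 (N/G), 6 (V/I), 8 (G/M), 10 (G/Q), 11 (Y/I), 16 (W/L), 24 (V/R).
16 of the 23 comparable sites match, so the percent identity is 16/23 × 100 = 69.6%.

69.6%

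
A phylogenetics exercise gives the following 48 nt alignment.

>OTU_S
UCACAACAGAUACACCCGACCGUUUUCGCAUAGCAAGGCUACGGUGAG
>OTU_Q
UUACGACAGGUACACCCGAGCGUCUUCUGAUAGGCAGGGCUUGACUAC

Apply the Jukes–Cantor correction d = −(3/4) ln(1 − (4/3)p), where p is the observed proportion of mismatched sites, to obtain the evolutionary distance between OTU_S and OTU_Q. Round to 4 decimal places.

0.4793

The sequences differ at positions 2 (C/U), 5 (A/G), 10 (A/G), 20 (C/G), 24 (U/C), 28 (G/U), 29 (C/G), 34 (C/G), 35 (A/C), 39 (C/G), 40 (U/C), 41 (A/U), 42 (C/U), 44 (G/A), 45 (U/C), 46 (G/U), 48 (G/C).
p = 17/48 = 0.354167.
d = −0.75 · ln(1 − (4/3)·0.354167) = −0.75 · ln(0.527777) = −0.75 · (-0.639081) = 0.4793.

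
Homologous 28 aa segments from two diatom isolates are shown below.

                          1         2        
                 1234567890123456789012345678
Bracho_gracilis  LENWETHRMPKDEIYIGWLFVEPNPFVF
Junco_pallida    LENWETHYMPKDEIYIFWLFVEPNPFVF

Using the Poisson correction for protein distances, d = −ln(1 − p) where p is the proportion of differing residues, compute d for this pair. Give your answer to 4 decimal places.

The sequences differ at positions 8 (R/Y), 17 (G/F).
p = 2/28 = 0.071429.
d = −ln(1 − 0.071429) = −ln(0.928571) = 0.0741.

0.0741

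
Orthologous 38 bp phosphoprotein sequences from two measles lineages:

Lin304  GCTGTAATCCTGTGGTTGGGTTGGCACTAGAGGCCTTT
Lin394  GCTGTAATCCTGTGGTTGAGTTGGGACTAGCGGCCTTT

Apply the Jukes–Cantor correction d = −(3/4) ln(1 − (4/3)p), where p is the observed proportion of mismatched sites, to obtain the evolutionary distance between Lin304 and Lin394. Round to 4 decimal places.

Mismatches occur at site 19 (G→A), site 25 (C→G), site 31 (A→C).
p = 3/38 = 0.078947.
d = −0.75 · ln(1 − (4/3)·0.078947) = −0.75 · ln(0.894737) = −0.75 · (-0.111225) = 0.0834.

0.0834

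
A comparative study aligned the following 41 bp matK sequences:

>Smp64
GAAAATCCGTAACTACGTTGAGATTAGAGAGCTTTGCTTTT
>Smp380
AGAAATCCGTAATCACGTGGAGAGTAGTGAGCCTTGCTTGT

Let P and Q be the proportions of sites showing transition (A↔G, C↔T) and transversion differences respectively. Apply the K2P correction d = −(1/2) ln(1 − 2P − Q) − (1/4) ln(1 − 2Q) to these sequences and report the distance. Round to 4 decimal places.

Mismatches occur at site 1 (G→A, transition), site 2 (A→G, transition), site 13 (C→T, transition), site 14 (T→C, transition), site 19 (T→G, transversion), site 24 (T→G, transversion), site 28 (A→T, transversion), site 33 (T→C, transition), site 40 (T→G, transversion).
Of the 9 differences, 5 transitions and 4 transversions over 41 sites: P = 5/41 = 0.121951, Q = 4/41 = 0.097561.
d = −0.5·ln(0.658537) − 0.25·ln(0.804878) = −0.5·(-0.417735) − 0.25·(-0.217065) = 0.2631.

0.2631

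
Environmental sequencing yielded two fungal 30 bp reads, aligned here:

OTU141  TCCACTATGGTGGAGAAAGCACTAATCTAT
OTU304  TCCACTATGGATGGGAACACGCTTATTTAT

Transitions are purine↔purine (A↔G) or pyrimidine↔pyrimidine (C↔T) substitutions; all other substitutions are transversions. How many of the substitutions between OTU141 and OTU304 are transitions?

Differing sites — 11:T/A (Tv); 12:G/T (Tv); 14:A/G (Ti); 18:A/C (Tv); 19:G/A (Ti); 21:A/G (Ti); 24:A/T (Tv); 27:C/T (Ti).
Of the 8 differences, 4 transitions and 4 transversions, so the answer is 4.

4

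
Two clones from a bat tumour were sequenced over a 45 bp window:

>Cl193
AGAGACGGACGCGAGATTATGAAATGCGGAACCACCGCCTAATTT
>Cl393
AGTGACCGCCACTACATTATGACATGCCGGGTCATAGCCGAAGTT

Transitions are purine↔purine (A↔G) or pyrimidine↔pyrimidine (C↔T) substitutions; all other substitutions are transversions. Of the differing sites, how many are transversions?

Differing sites — 3:A/T (Tv); 7:G/C (Tv); 9:A/C (Tv); 11:G/A (Ti); 13:G/T (Tv); 15:G/C (Tv); 23:A/C (Tv); 28:G/C (Tv); 30:A/G (Ti); 31:A/G (Ti); 32:C/T (Ti); 35:C/T (Ti); 36:C/A (Tv); 40:T/G (Tv); 43:T/G (Tv).
Of the 15 differences, 5 transitions and 10 transversions, so the answer is 10.

10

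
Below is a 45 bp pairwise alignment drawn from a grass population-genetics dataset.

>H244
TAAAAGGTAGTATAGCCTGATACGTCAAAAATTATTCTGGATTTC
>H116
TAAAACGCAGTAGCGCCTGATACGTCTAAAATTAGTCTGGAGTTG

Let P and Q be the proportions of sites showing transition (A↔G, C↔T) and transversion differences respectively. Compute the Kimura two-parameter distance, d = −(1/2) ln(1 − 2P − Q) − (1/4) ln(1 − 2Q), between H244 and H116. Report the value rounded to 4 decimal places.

0.2047

Differing sites — 6:G/C (Tv); 8:T/C (Ti); 13:T/G (Tv); 14:A/C (Tv); 27:A/T (Tv); 35:T/G (Tv); 42:T/G (Tv); 45:C/G (Tv).
Of the 8 differences, 1 transition and 7 transversions over 45 sites: P = 1/45 = 0.022222, Q = 7/45 = 0.155556.
d = −0.5·ln(0.800000) − 0.25·ln(0.688888) = −0.5·(-0.223144) − 0.25·(-0.372677) = 0.2047.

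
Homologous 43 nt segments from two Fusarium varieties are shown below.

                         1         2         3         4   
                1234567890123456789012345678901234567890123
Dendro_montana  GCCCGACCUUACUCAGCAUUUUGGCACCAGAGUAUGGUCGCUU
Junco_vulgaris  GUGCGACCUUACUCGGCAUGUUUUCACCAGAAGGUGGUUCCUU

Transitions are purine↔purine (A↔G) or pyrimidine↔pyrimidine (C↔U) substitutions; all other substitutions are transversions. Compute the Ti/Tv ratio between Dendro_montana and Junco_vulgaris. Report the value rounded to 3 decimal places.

Mismatches occur at site 2 (C/U, transition), site 3 (C/G, transversion), site 15 (A/G, transition), site 20 (U/G, transversion), site 23 (G/U, transversion), site 24 (G/U, transversion), site 32 (G/A, transition), site 33 (U/G, transversion), site 34 (A/G, transition), site 39 (C/U, transition), site 40 (G/C, transversion).
Of the 11 differences, 5 transitions and 6 transversions, so Ti/Tv = 5/6 = 0.833.

0.833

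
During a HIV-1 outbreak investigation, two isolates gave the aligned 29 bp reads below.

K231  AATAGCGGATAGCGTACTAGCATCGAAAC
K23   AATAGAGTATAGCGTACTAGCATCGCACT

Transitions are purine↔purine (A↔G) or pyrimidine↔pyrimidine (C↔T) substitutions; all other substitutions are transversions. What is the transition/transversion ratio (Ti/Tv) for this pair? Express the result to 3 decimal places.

Differing sites — 6:C/A (Tv); 8:G/T (Tv); 26:A/C (Tv); 28:A/C (Tv); 29:C/T (Ti).
Of the 5 differences, 1 transition and 4 transversions, so Ti/Tv = 1/4 = 0.250.

0.250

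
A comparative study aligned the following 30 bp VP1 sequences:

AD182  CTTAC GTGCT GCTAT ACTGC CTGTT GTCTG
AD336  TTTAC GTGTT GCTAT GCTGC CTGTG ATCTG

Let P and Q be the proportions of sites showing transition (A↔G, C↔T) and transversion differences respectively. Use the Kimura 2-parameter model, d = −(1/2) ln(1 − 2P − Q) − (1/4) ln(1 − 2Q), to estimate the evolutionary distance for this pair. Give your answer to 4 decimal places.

0.1956

Mismatches occur at site 1 (C↔T, transition), site 9 (C↔T, transition), site 16 (A↔G, transition), site 25 (T↔G, transversion), site 26 (G↔A, transition).
Of the 5 differences, 4 transitions and 1 transversion over 30 sites: P = 4/30 = 0.133333, Q = 1/30 = 0.033333.
d = −0.5·ln(0.700001) − 0.25·ln(0.933334) = −0.5·(-0.356674) − 0.25·(-0.068992) = 0.1956.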